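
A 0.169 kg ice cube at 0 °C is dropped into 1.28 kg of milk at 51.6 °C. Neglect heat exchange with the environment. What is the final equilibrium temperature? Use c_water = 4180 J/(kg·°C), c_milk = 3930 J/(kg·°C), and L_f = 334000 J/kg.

T_f ≈ 35.4 °C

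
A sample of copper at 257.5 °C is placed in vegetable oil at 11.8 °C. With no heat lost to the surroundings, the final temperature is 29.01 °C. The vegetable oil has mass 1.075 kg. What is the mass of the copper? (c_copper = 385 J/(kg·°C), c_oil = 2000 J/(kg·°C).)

m ≈ 0.421 kg

|Q_copper| = |Q_oil|:
m×385×(257.5 − 29.01) = 1.075×2000×(29.01 − 11.8)
87969 m = 37002  ⇒  m ≈ 0.4206 kg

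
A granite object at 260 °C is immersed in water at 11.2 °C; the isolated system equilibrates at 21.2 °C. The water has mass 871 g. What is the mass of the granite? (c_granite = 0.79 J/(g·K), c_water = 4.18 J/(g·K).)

Heat lost by the granite = heat gained by the water:
m×0.79×(260 − 21.2) = 871×4.18×(21.2 − 11.2)
188.65 m = 36408  ⇒  m ≈ 193 g

m ≈ 193 g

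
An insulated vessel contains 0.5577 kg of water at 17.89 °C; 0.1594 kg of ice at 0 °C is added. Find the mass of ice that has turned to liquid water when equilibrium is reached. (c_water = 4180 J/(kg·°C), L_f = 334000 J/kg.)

Heat available from the water dropping to 0 °C: 0.5577·4180·17.89 = 41705 J.
Fully melting the ice requires m_ice L_f = 0.1594·334000 = 53240 J.
That's not enough to melt it all — equilibrium is at 0 °C with ice remaining.
m_melted·334000 = 41705  ⇒  m_melted ≈ 0.1249 kg.

m_melted ≈ 0.125 kg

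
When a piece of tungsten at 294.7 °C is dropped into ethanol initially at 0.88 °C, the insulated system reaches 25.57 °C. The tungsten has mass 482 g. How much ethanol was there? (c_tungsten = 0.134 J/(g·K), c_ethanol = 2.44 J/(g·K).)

m ≈ 289 g

Let T be the final temperature. ΣQ_i = 0:
482×0.134×(25.57 − 294.7) + m×2.44×(25.57 − 0.88) = 0
60.24 m = 17383
m = 17383/60.24 ≈ 288.5 g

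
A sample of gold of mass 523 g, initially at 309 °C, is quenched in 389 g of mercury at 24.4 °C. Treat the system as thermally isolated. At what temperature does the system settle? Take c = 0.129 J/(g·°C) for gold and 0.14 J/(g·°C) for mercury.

|Q_gold| = |Q_mercury|:
523*0.129*(309 − T) = 389*0.14*(T − 24.4)
67.47(309 − T) = 54.46(T − 24.4)
121.93 T = 22176  ⇒  T ≈ 181.88 °C

T_f ≈ 181.9 °C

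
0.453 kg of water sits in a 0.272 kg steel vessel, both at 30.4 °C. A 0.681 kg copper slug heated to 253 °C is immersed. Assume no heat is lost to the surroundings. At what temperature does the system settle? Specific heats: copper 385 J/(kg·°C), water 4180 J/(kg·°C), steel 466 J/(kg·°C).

T_f ≈ 56.0 °C

Net heat exchanged in the isolated system is zero:
0.681·385·(T − 253) + 0.453·4180·(T − 30.4) + 0.272·466·(T − 30.4) = 0
2282.5 T = 127750
T = 127750 / 2282.5 = 56 °C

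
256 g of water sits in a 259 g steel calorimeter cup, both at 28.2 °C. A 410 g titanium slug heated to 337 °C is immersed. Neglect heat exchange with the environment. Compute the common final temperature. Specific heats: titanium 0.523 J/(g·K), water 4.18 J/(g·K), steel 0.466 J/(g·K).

T_f ≈ 75.3 °C

With ΣQ=0 the equilibrium temperature is the m·c-weighted mean:
T_f = (214.43×337 + 1070.1×28.2 + 120.69×28.2) / (214.43 + 1070.1 + 120.69)
    = 105843 / 1405.2 ≈ 75.32 °C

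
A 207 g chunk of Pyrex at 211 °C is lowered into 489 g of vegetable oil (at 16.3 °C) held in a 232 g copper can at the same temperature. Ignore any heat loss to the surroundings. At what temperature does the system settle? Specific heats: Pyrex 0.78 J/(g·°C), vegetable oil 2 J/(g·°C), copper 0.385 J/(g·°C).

T_f ≈ 41.9 °C

Taking heat into each body as positive, Σ m c ΔT = 0:
207×0.78×(T − 211) + 489×2×(T − 16.3) + 232×0.385×(T − 16.3) = 0
(161.46 + 978 + 89.32) T = 161.46×211 + 978×16.3 + 89.32×16.3
T ≈ 41.88 °C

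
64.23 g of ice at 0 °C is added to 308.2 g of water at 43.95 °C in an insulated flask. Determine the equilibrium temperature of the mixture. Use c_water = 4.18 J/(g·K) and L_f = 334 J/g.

T_f ≈ 22.6 °C

Energy balance with sensible and latent terms:
fusion: m_ice L_f = 64.23·334 = 21453; warm the meltwater: 268.48 T; water cools: 308.2·4.18·(T − 43.95) = 1288.3(T − 43.95)
1556.8 T = 56620 − 21453 = 35167
T ≈ 22.59 °C (positive, so assuming full melt was valid).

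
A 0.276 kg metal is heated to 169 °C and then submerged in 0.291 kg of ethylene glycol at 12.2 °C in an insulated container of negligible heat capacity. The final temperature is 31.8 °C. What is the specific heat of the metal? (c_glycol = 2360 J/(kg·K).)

c ≈ 355 J/(kg·K)

m_s c (T_s − T_f) = m_glycol c_glycol (T_f − T_0):
0.276·c·(169 − 31.8) = 0.291·2360·(31.8 − 12.2)
37.87 c = 13460  ⇒  c ≈ 355.5 J/(kg·K)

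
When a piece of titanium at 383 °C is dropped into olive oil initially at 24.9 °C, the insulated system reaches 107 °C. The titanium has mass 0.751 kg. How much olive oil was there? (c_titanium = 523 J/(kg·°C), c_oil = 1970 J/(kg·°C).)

m ≈ 0.67 kg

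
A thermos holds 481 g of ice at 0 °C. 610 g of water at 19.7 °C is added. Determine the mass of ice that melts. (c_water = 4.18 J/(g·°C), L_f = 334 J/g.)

Heat available from the water dropping to 0 °C: 610·4.18·19.7 = 50231 J.
To melt every bit of ice: 481·334 = 160654 J.
That's not enough to melt it all — equilibrium is at 0 °C with ice remaining.
m_melted·334 = 50231  ⇒  m_melted ≈ 150.4 g.

m_melted ≈ 150 g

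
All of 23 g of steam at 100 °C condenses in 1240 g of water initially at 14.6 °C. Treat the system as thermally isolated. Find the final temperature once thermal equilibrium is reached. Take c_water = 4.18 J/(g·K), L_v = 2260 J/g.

Heat gained plus heat lost sum to zero:
latent heat released on condensation: 23×2260 = 51980; condensed water 100 °C→T: 96.14(T − 100); water warms: 1240×4.18×(T − 14.6) = 5183.2(T − 14.6)
5279.3 T = 51980 + 9614 + 75675 = 137269
T ≈ 26.00 °C — below 100 °C, confirming all the steam condensed.

T_f ≈ 26.0 °C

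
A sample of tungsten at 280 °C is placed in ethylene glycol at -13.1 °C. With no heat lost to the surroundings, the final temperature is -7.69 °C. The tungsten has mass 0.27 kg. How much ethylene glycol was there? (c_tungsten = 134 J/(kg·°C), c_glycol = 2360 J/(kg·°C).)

m ≈ 0.815 kg

Heat gained plus heat lost sum to zero:
0.27×134×(-7.69 − 280) + m×2360×(-7.69 − (-13.1)) = 0
12768 m = 10409
m = 10409/12768 ≈ 0.8152 kg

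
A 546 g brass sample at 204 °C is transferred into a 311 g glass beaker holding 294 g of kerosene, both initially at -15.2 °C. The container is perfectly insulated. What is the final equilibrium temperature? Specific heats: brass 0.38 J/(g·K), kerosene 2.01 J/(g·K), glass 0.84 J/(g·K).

T_f ≈ 27.7 °C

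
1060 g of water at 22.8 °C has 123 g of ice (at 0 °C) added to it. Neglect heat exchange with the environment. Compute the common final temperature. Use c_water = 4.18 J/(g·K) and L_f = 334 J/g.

Let T be the final temperature. ΣQ_i = 0:
melt ice: 123·334 = 41082; meltwater 0→T: 123·4.18·T = 514.14 T; water: 4430.8(T − 22.8)
4944.9 T = 101022 − 41082 = 59940
T ≈ 12.12 °C (positive, so assuming full melt was valid).

T_f ≈ 12.1 °C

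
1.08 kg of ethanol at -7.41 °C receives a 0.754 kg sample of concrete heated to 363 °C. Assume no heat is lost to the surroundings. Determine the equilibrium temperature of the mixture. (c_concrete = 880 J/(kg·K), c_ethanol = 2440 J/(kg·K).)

T_f ≈ 67.1 °C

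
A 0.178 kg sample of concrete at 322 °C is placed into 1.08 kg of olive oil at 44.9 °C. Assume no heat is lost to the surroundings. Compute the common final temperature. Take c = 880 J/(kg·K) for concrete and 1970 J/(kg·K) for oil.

Heat lost by the concrete equals heat gained by the oil:
0.178*880*(322 − T) = 1.08*1970*(T − 44.9)
156.64(322 − T) = 2127.6(T − 44.9)
2284.2 T = 145967  ⇒  T ≈ 63.90 °C

T_f ≈ 63.9 °C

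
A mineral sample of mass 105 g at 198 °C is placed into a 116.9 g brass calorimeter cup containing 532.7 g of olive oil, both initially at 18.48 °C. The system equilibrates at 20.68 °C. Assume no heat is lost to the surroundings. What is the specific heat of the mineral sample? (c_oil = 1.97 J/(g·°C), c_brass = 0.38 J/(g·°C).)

Let T be the final temperature. ΣQ_i = 0:
105·c·(20.68 − 198) + 532.7·1.97·(20.68 − 18.48) + 116.9·0.38·(20.68 − 18.48) = 0
-18619 c = -2406.5
c = -2406.5/-18619 ≈ 0.1292 J/(g·°C)

c ≈ 0.129 J/(g·°C)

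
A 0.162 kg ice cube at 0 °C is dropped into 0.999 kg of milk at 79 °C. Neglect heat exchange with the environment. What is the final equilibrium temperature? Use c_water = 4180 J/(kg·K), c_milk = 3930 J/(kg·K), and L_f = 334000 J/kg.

T_f ≈ 55.6 °C

Energy conservation, ΣQ = 0:
melt ice: 0.162×334000 = 54108; warm the meltwater: 677.16 T; milk: 3926.1(T − 79)
4603.2 T = 310160 − 54108 = 256052
T ≈ 55.62 °C (positive, so assuming full melt was valid).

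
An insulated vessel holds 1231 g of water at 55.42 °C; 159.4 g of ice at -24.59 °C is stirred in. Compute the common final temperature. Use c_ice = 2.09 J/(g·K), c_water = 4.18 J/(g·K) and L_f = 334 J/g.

T_f ≈ 38.5 °C

Let T be the final temperature. ΣQ_i = 0:
warm ice to 0 °C: 159.4·2.09·(0 − (-24.59)) = 8192.1
  latent heat to melt: 159.4·334 = 53240
  warm the meltwater: 666.29 T
  water cools: 1231·4.18·(T − 55.42) = 5145.6(T − 55.42)
5811.9 T = 285168 − 61432 = 223736
T ≈ 38.50 °C (positive, so assuming full melt was valid).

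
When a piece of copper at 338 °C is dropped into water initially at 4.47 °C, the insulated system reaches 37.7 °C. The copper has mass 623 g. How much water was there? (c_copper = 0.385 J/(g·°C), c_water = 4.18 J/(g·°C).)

m ≈ 519 g

|Q_copper| = |Q_water|:
623·0.385·(338 − 37.7) = m·4.18·(37.7 − 4.47)
138.9 m = 72028  ⇒  m ≈ 518.6 g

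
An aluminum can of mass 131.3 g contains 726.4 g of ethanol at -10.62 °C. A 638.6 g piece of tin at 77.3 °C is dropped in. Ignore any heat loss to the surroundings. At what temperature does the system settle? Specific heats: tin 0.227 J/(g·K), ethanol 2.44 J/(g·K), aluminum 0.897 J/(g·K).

T_f ≈ -4.4 °C

Energy conservation, ΣQ = 0:
638.6×0.227×(T − 77.3) + 726.4×2.44×(T − (-10.62)) + 131.3×0.897×(T − (-10.62)) = 0
144.96(T − 77.3) + 1772.4(T − (-10.62)) + 117.78(T − (-10.62)) = 0
2035.2 T = -8868.3
T = -8868.3/2035.2 ≈ -4.36 °C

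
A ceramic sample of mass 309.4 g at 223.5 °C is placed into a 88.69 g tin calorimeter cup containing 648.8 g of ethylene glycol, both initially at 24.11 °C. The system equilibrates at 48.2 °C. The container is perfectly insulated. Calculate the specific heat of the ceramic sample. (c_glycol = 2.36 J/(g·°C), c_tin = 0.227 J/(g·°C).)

Energy conservation, ΣQ = 0:
309.4·c·(48.2 − 223.5) + 648.8·2.36·(48.2 − 24.11) + 88.69·0.227·(48.2 − 24.11) = 0
-54238 c = -37371
c = -37371/-54238 ≈ 0.689 J/(g·°C)

c ≈ 0.689 J/(g·°C)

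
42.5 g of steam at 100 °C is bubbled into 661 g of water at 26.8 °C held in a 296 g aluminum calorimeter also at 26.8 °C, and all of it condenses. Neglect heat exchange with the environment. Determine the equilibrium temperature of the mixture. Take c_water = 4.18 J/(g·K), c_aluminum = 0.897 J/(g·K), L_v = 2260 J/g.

Net heat exchanged in the isolated system is zero:
condense steam: −42.5·2260 = −96050; condensed water 100 °C→T: 177.65(T − 100); water warms: 661·4.18·(T − 26.8) = 2763(T − 26.8); aluminum cup: 296·0.897·(T − 26.8) = 265.51(T − 26.8)
3206.1 T = 96050 + 17765 + 81164 = 194979
T ≈ 60.81 °C, under the boiling point, so the assumption holds.

T_f ≈ 60.8 °C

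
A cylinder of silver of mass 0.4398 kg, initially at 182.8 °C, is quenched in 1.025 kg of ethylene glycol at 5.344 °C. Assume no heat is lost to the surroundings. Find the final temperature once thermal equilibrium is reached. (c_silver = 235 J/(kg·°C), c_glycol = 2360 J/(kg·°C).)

T_f is the heat-capacity-weighted average of the initial temperatures:
T_f = (103.35*182.8 + 2419*5.344) / (103.35 + 2419)
    = 31820 / 2522.4 ≈ 12.62 °C

T_f ≈ 12.6 °C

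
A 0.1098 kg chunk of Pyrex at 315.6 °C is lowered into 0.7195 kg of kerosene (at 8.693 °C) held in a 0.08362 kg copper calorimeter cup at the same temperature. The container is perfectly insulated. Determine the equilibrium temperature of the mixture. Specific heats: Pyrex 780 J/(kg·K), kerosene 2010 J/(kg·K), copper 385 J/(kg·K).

Heat gained plus heat lost sum to zero:
0.1098×780×(T − 315.6) + 0.7195×2010×(T − 8.693) + 0.08362×385×(T − 8.693) = 0
85.64(T − 315.6) + 1446.2(T − 8.693) + 32.19(T − 8.693) = 0
1564 T = 39881
T ≈ 25.50 °C

T_f ≈ 25.5 °C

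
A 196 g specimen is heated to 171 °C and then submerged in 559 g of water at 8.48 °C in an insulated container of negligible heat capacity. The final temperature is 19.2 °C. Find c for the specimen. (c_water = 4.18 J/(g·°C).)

c ≈ 0.842 J/(g·°C)

m_s c (T_s − T_f) = m_water c_water (T_f − T_0):
196×c×(171 − 19.2) = 559×4.18×(19.2 − 8.48)
29753 c = 25049  ⇒  c ≈ 0.8419 J/(g·°C)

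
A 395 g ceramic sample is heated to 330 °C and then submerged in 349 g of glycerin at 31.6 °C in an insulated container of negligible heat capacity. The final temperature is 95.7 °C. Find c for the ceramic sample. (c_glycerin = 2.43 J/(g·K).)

Heat lost by the ceramic sample = heat gained by the glycerin:
395×c×(330 − 95.7) = 349×2.43×(95.7 − 31.6)
92548 c = 54361  ⇒  c ≈ 0.5874 J/(g·K)

c ≈ 0.587 J/(g·K)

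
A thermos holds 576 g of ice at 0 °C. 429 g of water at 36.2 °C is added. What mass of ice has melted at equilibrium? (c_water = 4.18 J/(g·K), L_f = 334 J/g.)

Water can give up m c ΔT = 429×4.18×36.2 = 64915 J before reaching 0 °C.
To melt every bit of ice: 576×334 = 192384 J.
Since 64915 < 192384 J, not all the ice melts; equilibrium is at 0 °C.
Mass melted = 64915/334 ≈ 194.4 g.

m_melted ≈ 194 g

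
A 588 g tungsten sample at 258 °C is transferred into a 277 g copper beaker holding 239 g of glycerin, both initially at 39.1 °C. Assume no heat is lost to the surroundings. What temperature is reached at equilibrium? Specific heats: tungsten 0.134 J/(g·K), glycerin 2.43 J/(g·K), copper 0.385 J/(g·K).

Let T be the final temperature. ΣQ_i = 0:
588*0.134*(T − 258) + 239*2.43*(T − 39.1) + 277*0.385*(T − 39.1) = 0
78.79(T − 258) + 580.77(T − 39.1) + 106.64(T − 39.1) = 0
(78.79 + 580.77 + 106.64) T = 78.79*258 + 580.77*39.1 + 106.64*39.1
T = 47206 / 766.21 = 61.6 °C

T_f ≈ 61.6 °C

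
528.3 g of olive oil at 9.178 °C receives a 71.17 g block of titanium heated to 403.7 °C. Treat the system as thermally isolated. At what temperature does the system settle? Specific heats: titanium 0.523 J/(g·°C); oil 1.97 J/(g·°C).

T_f = Σ m_i c_i T_i / Σ m_i c_i:
T_f = (37.22·403.7 + 1040.8·9.178) / (37.22 + 1040.8)
    = 24578 / 1078 ≈ 22.80 °C

T_f ≈ 22.8 °C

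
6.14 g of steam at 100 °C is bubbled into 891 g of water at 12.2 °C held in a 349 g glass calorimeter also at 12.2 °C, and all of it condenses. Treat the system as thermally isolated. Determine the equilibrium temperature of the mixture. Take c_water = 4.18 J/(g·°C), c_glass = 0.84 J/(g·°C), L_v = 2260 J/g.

T_f ≈ 16.2 °C

Energy conservation, ΣQ = 0:
steam→water at 100 °C releases m L_v = 6.14·2260 = 13876; condensate cools 100→T: 6.14·4.18·(T − 100) = 25.67(T − 100); water warms: 891·4.18·(T − 12.2) = 3724.4(T − 12.2); cup: 293.16(T − 12.2)
4043.2 T = 13876 + 2566.5 + 49014 = 65457
T ≈ 16.19 °C — below 100 °C, confirming all the steam condensed.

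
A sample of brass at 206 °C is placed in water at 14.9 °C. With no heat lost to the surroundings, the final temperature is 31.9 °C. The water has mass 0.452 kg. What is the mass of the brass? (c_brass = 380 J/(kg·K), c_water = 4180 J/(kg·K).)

m ≈ 0.485 kg

Energy conservation, ΣQ = 0:
m×380×(31.9 − 206) + 0.452×4180×(31.9 − 14.9) = 0
-66158 m = -32119
m = -32119/-66158 ≈ 0.4855 kg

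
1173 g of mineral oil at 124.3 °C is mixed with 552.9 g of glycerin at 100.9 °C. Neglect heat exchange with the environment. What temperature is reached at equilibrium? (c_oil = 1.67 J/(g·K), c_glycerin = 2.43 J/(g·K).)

T_f ≈ 114.8 °C

Taking heat into each body as positive, Σ m c ΔT = 0:
1173·1.67·(T − 124.3) + 552.9·2.43·(T − 100.9) = 0
(1958.9 + 1343.5) T = 1958.9·124.3 + 1343.5·100.9
T = 379056/3302.5 ≈ 114.78 °C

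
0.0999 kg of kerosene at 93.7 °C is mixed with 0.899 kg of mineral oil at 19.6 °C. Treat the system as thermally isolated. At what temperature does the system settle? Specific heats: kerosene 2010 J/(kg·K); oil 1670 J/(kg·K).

T_f ≈ 28.3 °C

T_f = Σ m_i c_i T_i / Σ m_i c_i:
T_f = (200.8*93.7 + 1501.3*19.6) / (200.8 + 1501.3)
    = 48241 / 1702.1 ≈ 28.34 °C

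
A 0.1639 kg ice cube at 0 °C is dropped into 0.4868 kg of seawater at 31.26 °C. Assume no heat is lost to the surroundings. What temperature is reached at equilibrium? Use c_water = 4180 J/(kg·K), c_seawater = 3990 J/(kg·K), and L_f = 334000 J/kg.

Conservation of energy gives ΣQ = 0:
fusion: m_ice L_f = 0.1639·334000 = 54743; meltwater 0→T: 0.1639·4180·T = 685.1 T; seawater: 1942.3(T − 31.26)
2627.4 T = 60717 − 54743 = 5974.7
T ≈ 2.27 °C — above 0 °C, consistent with complete melting.

T_f ≈ 2.3 °C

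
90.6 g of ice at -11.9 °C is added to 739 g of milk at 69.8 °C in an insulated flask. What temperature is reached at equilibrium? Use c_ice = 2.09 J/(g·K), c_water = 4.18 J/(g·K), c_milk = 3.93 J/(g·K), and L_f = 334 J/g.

Net heat exchanged in the isolated system is zero:
ice -11.9→0 °C: 90.6·2.09·11.9 = 2253.3; melt ice: 90.6·334 = 30260; meltwater 0→T: 90.6·4.18·T = 378.71 T; milk: 2904.3(T − 69.8)
3283 T = 202718 − 32514 = 170204
T ≈ 51.84 °C — above 0 °C, consistent with complete melting.

T_f ≈ 51.8 °C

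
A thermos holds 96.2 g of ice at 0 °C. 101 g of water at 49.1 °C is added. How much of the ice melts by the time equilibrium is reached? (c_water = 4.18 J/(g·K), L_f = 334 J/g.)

m_melted ≈ 62.1 g

Heat available from the water dropping to 0 °C: 101·4.18·49.1 = 20729 J.
Melting all 96.2 g of ice would need 96.2·334 = 32131 J.
Since 20729 < 32131 J, not all the ice melts; equilibrium is at 0 °C.
m_melt = 20729 / L_f = 62.06 g.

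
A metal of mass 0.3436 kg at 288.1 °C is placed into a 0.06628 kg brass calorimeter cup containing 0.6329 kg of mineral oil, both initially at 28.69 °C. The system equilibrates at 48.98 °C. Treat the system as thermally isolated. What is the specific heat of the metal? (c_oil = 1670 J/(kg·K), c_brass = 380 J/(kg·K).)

Conservation of energy gives ΣQ = 0:
0.3436×c×(48.98 − 288.1) + 0.6329×1670×(48.98 − 28.69) + 0.06628×380×(48.98 − 28.69) = 0
-82.16 c = -21956
c = -21956/-82.16 ≈ 267.2 J/(kg·K)

c ≈ 267 J/(kg·K)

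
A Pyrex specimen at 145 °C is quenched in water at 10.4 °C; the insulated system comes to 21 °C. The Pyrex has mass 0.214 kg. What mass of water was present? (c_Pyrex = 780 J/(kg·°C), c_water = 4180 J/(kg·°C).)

m ≈ 0.467 kg

Setting the total heat transfer to zero:
0.214×780×(21 − 145) + m×4180×(21 − 10.4) = 0
44308 m = 20698
m = 20698/44308 ≈ 0.4671 kg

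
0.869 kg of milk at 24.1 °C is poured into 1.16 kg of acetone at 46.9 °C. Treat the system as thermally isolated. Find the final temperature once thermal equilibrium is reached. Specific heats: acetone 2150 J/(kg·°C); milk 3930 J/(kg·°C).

Heat gained plus heat lost sum to zero:
1.16*2150*(T − 46.9) + 0.869*3930*(T − 24.1) = 0
2494(T − 46.9) + 3415.2(T − 24.1) = 0
5909.2 T = 199274
T = 199274/5909.2 ≈ 33.72 °C

T_f ≈ 33.7 °C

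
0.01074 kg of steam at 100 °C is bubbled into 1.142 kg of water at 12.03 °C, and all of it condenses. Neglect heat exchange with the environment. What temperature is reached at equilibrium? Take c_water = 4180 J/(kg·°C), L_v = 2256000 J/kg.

Taking heat into each body as positive, Σ m c ΔT = 0:
condense steam: −0.01074×2256000 = −24229; condensate cools 100→T: 0.01074×4180×(T − 100) = 44.89(T − 100); original water: 4773.6(T − 12.03)
4818.5 T = 24229 + 4489.3 + 57426 = 86145
T ≈ 17.88 °C — below 100 °C, confirming all the steam condensed.

T_f ≈ 17.9 °C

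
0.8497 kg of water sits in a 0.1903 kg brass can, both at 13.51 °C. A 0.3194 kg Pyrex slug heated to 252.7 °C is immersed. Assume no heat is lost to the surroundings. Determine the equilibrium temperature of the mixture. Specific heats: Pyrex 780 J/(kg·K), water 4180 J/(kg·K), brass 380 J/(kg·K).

T_f ≈ 28.9 °C

With ΣQ=0 the equilibrium temperature is the m·c-weighted mean:
T_f = (249.13·252.7 + 3551.7·13.51 + 72.31·13.51) / (249.13 + 3551.7 + 72.31)
    = 111917 / 3873.2 ≈ 28.90 °C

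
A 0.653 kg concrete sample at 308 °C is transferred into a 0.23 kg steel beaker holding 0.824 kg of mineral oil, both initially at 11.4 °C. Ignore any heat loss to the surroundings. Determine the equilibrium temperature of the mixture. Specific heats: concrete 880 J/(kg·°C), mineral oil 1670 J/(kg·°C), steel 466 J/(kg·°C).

T_f ≈ 94.2 °C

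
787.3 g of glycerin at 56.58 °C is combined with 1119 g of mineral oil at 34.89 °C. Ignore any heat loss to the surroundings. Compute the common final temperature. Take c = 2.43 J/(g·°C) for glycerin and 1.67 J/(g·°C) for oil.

Conservation of energy gives ΣQ = 0:
787.3·2.43·(T − 56.58) + 1119·1.67·(T − 34.89) = 0
(1913.1 + 1868.7) T = 1913.1·56.58 + 1868.7·34.89
T = 173445/3781.9 ≈ 45.86 °C

T_f ≈ 45.9 °C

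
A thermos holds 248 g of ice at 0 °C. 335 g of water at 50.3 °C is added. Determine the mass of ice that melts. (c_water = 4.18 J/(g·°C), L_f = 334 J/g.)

m_melted ≈ 211 g

Cooling the water to 0 °C releases 335×4.18×50.3 = 70435 J.
To melt every bit of ice: 248×334 = 82832 J.
Since 70435 < 82832 J, not all the ice melts; equilibrium is at 0 °C.
m_melt = 70435 / L_f = 210.9 g.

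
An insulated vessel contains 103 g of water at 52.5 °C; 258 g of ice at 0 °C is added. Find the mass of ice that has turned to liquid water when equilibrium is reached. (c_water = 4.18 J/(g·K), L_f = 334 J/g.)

Heat available from the water dropping to 0 °C: 103·4.18·52.5 = 22603 J.
Fully melting the ice requires m_ice L_f = 258·334 = 86172 J.
That's not enough to melt it all — equilibrium is at 0 °C with ice remaining.
Mass melted = 22603/334 ≈ 67.67 g.

m_melted ≈ 67.7 g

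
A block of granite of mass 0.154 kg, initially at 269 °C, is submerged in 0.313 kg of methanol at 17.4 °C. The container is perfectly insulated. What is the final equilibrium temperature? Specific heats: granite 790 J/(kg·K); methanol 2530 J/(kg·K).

T_f ≈ 50.9 °C

Heat gained plus heat lost sum to zero:
0.154·790·(T − 269) + 0.313·2530·(T − 17.4) = 0
(121.66 + 791.89) T = 121.66·269 + 791.89·17.4
T = 46505/913.55 ≈ 50.91 °C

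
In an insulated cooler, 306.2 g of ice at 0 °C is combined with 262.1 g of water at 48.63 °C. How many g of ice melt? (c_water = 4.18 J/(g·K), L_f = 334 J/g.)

Cooling the water to 0 °C releases 262.1×4.18×48.63 = 53278 J.
Fully melting the ice requires m_ice L_f = 306.2×334 = 102271 J.
Since 53278 < 102271 J, not all the ice melts; equilibrium is at 0 °C.
Mass melted = 53278/334 ≈ 159.5 g.

m_melted ≈ 160 g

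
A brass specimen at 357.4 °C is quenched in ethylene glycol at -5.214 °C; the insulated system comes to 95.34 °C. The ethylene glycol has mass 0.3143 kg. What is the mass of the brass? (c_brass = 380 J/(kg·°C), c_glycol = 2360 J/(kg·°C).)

m ≈ 0.749 kg

Heat lost by the brass = heat gained by the glycol:
m·380·(357.4 − 95.34) = 0.3143·2360·(95.34 − (-5.214))
99583 m = 74586  ⇒  m ≈ 0.749 kg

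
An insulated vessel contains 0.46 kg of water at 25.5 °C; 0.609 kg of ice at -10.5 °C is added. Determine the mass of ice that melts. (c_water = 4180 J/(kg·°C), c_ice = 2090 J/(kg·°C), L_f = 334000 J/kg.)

Cooling the water to 0 °C releases 0.46·4180·25.5 = 49031 J.
Warming the ice to 0 °C takes 0.609·2090·10.5 = 13365 J, leaving 35667 J for melting.
Fully melting the ice requires m_ice L_f = 0.609·334000 = 203406 J.
That's not enough to melt it all — equilibrium is at 0 °C with ice remaining.
m_melt = 35667 / L_f = 0.1068 kg.

m_melted ≈ 0.107 kg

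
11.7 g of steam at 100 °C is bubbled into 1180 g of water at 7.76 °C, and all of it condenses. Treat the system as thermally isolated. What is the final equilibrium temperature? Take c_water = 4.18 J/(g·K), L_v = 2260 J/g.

Let T be the final temperature. ΣQ_i = 0:
condense steam: −11.7·2260 = −26442
  condensed water 100 °C→T: 48.91(T − 100)
  original water: 4932.4(T − 7.76)
4981.3 T = 26442 + 4890.6 + 38275 = 69608
T ≈ 13.97 °C — below 100 °C, confirming all the steam condensed.

T_f ≈ 14.0 °C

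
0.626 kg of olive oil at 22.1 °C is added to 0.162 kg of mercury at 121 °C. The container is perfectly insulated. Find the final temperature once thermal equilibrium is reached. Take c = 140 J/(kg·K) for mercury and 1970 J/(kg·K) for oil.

T_f ≈ 23.9 °C

T_f is the heat-capacity-weighted average of the initial temperatures:
T_f = (22.68·121 + 1233.2·22.1) / (22.68 + 1233.2)
    = 29998 / 1255.9 ≈ 23.89 °C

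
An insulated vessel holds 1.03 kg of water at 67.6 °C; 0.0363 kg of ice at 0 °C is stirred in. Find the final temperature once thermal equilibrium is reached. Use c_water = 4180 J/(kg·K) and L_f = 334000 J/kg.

T_f ≈ 62.6 °C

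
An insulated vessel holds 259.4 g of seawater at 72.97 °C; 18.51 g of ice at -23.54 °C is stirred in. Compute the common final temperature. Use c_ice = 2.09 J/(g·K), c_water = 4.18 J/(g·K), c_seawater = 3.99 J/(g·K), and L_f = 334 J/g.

T_f ≈ 61.5 °C

Setting the total heat transfer to zero:
warm ice to 0 °C: 18.51·2.09·(0 − (-23.54)) = 910.67
  fusion: m_ice L_f = 18.51·334 = 6182.3
  meltwater 0→T: 18.51·4.18·T = 77.37 T
  seawater: 1035(T − 72.97)
1112.4 T = 75524 − 7093 = 68431
T ≈ 61.52 °C. Since T > 0 °C, the all-ice-melts assumption holds.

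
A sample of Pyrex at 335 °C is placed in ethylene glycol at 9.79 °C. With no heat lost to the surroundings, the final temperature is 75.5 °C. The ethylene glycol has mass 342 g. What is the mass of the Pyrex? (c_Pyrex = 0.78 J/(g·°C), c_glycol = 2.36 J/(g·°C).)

m ≈ 262 g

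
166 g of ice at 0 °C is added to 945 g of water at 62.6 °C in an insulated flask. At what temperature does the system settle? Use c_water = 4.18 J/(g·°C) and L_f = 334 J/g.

T_f ≈ 41.3 °C

Taking heat into each body as positive, Σ m c ΔT = 0:
melt ice: 166·334 = 55444
  warm the meltwater: 693.88 T
  water: 3950.1(T − 62.6)
4644 T = 247276 − 55444 = 191832
T ≈ 41.31 °C (positive, so assuming full melt was valid).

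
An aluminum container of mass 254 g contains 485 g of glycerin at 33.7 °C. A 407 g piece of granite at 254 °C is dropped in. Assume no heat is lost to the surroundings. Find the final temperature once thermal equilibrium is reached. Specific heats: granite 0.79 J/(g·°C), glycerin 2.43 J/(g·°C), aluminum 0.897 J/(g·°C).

T_f ≈ 74.7 °C

Conservation of energy gives ΣQ = 0:
407*0.79*(T − 254) + 485*2.43*(T − 33.7) + 254*0.897*(T − 33.7) = 0
321.53(T − 254) + 1178.6(T − 33.7) + 227.84(T − 33.7) = 0
(321.53 + 1178.6 + 227.84) T = 321.53*254 + 1178.6*33.7 + 227.84*33.7
T = 129064/1727.9 ≈ 74.69 °C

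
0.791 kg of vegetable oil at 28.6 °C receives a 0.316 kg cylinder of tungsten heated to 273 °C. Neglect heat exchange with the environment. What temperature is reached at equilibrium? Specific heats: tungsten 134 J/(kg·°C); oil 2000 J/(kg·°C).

T_f ≈ 35.0 °C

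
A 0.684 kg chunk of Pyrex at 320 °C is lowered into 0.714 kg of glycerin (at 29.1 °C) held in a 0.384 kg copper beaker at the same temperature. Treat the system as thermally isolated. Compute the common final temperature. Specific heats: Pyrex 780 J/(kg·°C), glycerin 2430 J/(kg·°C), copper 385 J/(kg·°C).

T_f ≈ 93.3 °C

T_f is the heat-capacity-weighted average of the initial temperatures:
T_f = (533.52*320 + 1735*29.1 + 147.84*29.1) / (533.52 + 1735 + 147.84)
    = 225518 / 2416.4 ≈ 93.33 °C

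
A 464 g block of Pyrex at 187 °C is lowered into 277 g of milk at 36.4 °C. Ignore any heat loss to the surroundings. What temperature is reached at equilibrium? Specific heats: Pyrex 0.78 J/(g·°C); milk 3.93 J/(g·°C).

T_f ≈ 74.0 °C

Conservation of energy gives ΣQ = 0:
464×0.78×(T − 187) + 277×3.93×(T − 36.4) = 0
1450.5 T = 107304
T ≈ 73.98 °C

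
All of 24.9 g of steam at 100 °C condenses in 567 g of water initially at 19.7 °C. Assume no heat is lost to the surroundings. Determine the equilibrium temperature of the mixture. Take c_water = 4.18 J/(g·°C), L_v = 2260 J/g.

Taking heat into each body as positive, Σ m c ΔT = 0:
latent heat released on condensation: 24.9×2260 = 56274; condensate cools 100→T: 24.9×4.18×(T − 100) = 104.08(T − 100); original water: 2370.1(T − 19.7)
2474.1 T = 56274 + 10408 + 46690 = 113372
T ≈ 45.82 °C — below 100 °C, confirming all the steam condensed.

T_f ≈ 45.8 °C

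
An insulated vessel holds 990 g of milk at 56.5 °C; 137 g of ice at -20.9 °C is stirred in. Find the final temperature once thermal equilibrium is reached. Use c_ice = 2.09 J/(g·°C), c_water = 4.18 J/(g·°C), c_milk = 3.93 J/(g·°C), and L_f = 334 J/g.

T_f ≈ 37.7 °C

Sum of m c ΔT and latent-heat terms is zero:
ice -20.9→0 °C: 137·2.09·20.9 = 5984.3; latent heat to melt: 137·334 = 45758; meltwater 0→T: 137·4.18·T = 572.66 T; milk cools: 990·3.93·(T − 56.5) = 3890.7(T − 56.5)
4463.4 T = 219825 − 51742 = 168082
T ≈ 37.66 °C (positive, so assuming full melt was valid).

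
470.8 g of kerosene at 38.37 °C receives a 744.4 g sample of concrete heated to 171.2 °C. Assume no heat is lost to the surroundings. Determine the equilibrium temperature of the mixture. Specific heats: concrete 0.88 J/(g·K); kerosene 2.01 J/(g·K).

T_f ≈ 92.7 °C

Let T be the final temperature. ΣQ_i = 0:
744.4×0.88×(T − 171.2) + 470.8×2.01×(T − 38.37) = 0
655.07(T − 171.2) + 946.31(T − 38.37) = 0
(655.07 + 946.31) T = 655.07×171.2 + 946.31×38.37
T ≈ 92.71 °C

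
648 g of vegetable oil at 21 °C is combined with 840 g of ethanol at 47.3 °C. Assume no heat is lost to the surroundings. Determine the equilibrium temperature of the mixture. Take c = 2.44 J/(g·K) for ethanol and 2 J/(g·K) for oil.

T_f ≈ 37.1 °C

Setting the total heat transfer to zero:
840*2.44*(T − 47.3) + 648*2*(T − 21) = 0
2049.6(T − 47.3) + 1296(T − 21) = 0
(2049.6 + 1296) T = 2049.6*47.3 + 1296*21
T ≈ 37.11 °C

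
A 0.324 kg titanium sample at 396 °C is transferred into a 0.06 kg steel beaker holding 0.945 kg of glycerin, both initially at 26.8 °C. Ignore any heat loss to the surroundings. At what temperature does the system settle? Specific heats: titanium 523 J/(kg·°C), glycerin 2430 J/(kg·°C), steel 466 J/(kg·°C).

T_f ≈ 51.9 °C

Heat gained plus heat lost sum to zero:
0.324*523*(T − 396) + 0.945*2430*(T − 26.8) + 0.06*466*(T − 26.8) = 0
(169.45 + 2296.3 + 27.96) T = 169.45*396 + 2296.3*26.8 + 27.96*26.8
T ≈ 51.89 °C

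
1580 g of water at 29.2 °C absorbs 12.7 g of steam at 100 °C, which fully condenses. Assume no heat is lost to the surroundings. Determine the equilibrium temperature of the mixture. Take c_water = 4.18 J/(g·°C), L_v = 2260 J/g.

T_f ≈ 34.1 °C

Net heat exchanged in the isolated system is zero:
steam→water at 100 °C releases m L_v = 12.7·2260 = 28702; condensed water 100 °C→T: 53.09(T − 100); original water: 6604.4(T − 29.2)
6657.5 T = 28702 + 5308.6 + 192848 = 226859
T ≈ 34.08 °C (< 100 °C, so full condensation is consistent).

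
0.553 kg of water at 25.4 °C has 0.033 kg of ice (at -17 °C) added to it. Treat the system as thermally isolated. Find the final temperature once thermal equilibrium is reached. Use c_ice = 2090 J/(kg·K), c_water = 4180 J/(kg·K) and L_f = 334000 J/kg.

T_f ≈ 19.0 °C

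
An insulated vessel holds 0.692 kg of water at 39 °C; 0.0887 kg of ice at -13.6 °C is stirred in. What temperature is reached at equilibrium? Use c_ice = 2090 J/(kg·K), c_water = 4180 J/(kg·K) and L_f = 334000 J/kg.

T_f ≈ 24.7 °C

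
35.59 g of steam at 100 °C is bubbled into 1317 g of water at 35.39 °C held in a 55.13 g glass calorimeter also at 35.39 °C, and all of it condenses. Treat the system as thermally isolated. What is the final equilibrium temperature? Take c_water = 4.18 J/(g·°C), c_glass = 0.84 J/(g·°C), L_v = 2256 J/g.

Setting the total heat transfer to zero:
condense steam: −35.59·2256 = −80291
  condensate cools 100→T: 35.59·4.18·(T − 100) = 148.77(T − 100)
  original water: 5505.1(T − 35.39)
  cup: 46.31(T − 35.39)
5700.1 T = 80291 + 14877 + 196463 = 291631
T ≈ 51.16 °C (< 100 °C, so full condensation is consistent).

T_f ≈ 51.2 °C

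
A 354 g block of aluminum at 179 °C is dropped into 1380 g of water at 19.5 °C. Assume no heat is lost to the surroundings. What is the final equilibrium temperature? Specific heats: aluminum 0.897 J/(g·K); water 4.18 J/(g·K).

T_f ≈ 27.8 °C

Set heat shed by the hot body equal to heat absorbed by the cold body:
354*0.897*(179 − T) = 1380*4.18*(T − 19.5)
317.54(179 − T) = 5768.4(T − 19.5)
6085.9 T = 169323  ⇒  T ≈ 27.82 °C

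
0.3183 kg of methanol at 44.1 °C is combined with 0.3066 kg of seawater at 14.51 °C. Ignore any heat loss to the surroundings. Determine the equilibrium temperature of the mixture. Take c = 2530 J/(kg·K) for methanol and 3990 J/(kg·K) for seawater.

T_f ≈ 26.3 °C

Conservation of energy gives ΣQ = 0:
0.3183×2530×(T − 44.1) + 0.3066×3990×(T − 14.51) = 0
805.3(T − 44.1) + 1223.3(T − 14.51) = 0
(805.3 + 1223.3) T = 805.3×44.1 + 1223.3×14.51
T = 53264 / 2028.6 = 26.3 °C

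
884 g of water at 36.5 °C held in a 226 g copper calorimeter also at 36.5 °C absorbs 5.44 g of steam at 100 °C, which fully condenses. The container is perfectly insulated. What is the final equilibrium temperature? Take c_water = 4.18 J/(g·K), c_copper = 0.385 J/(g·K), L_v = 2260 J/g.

Heat gained plus heat lost sum to zero:
steam→water at 100 °C releases m L_v = 5.44×2260 = 12294
  condensate cools 100→T: 5.44×4.18×(T − 100) = 22.74(T − 100)
  original water: 3695.1(T − 36.5)
  cup: 87.01(T − 36.5)
3804.9 T = 12294 + 2273.9 + 138048 = 152616
T ≈ 40.11 °C — below 100 °C, confirming all the steam condensed.

T_f ≈ 40.1 °C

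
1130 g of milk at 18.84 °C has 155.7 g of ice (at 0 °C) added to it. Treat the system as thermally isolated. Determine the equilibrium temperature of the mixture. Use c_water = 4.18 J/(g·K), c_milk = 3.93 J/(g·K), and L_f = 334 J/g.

T_f ≈ 6.2 °C

Conservation of energy gives ΣQ = 0:
fusion: m_ice L_f = 155.7·334 = 52004; meltwater 0→T: 155.7·4.18·T = 650.83 T; milk: 4440.9(T − 18.84)
5091.7 T = 83667 − 52004 = 31663
T ≈ 6.22 °C. Since T > 0 °C, the all-ice-melts assumption holds.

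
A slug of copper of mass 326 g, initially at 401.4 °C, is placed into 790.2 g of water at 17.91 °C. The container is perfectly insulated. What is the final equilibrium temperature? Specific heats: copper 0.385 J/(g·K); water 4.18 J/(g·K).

T_f ≈ 31.9 °C

Setting the total heat transfer to zero:
326×0.385×(T − 401.4) + 790.2×4.18×(T − 17.91) = 0
125.51(T − 401.4) + 3303(T − 17.91) = 0
(125.51 + 3303) T = 125.51×401.4 + 3303×17.91
T = 109537/3428.5 ≈ 31.95 °C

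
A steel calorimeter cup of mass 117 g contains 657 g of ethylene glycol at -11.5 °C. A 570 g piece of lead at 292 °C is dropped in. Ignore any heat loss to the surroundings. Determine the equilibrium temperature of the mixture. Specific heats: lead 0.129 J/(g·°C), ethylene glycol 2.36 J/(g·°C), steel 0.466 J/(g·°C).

T_f ≈ 1.8 °C

Net heat exchanged in the isolated system is zero:
570×0.129×(T − 292) + 657×2.36×(T − (-11.5)) + 117×0.466×(T − (-11.5)) = 0
73.53(T − 292) + 1550.5(T − (-11.5)) + 54.52(T − (-11.5)) = 0
1678.6 T = 3012.8
T = 3012.8 / 1678.6 = 1.79 °C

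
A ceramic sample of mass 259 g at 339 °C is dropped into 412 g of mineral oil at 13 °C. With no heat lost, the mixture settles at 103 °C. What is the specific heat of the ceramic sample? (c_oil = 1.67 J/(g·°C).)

c ≈ 1.01 J/(g·°C)

Heat lost by the ceramic sample = heat gained by the oil:
259·c·(339 − 103) = 412·1.67·(103 − 13)
61124 c = 61924  ⇒  c ≈ 1.013 J/(g·°C)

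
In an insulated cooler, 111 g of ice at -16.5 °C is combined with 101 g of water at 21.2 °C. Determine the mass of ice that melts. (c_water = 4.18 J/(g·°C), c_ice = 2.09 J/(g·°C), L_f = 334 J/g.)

m_melted ≈ 15.3 g

Water can give up m c ΔT = 101·4.18·21.2 = 8950.2 J before reaching 0 °C.
Warming the ice to 0 °C takes 111·2.09·16.5 = 3827.8 J, leaving 5122.4 J for melting.
Fully melting the ice requires m_ice L_f = 111·334 = 37074 J.
5122.4 J < 37074 J, so only part of the ice melts and the system sits at 0 °C.
Mass melted = 5122.4/334 ≈ 15.34 g.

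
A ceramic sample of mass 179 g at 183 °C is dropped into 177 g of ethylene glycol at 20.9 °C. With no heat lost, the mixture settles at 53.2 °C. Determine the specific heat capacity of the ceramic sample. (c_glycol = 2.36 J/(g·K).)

c ≈ 0.581 J/(g·K)

Energy conservation, ΣQ = 0:
179·c·(53.2 − 183) + 177·2.36·(53.2 − 20.9) = 0
-23234 c = -13492
c = -13492/-23234 ≈ 0.5807 J/(g·K)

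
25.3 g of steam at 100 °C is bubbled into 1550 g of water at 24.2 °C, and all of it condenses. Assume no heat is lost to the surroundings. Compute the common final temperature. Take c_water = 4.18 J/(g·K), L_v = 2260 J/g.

T_f ≈ 34.1 °C

Setting the total heat transfer to zero:
latent heat released on condensation: 25.3·2260 = 57178
  condensate cools 100→T: 25.3·4.18·(T − 100) = 105.75(T − 100)
  original water: 6479(T − 24.2)
6584.8 T = 57178 + 10575 + 156792 = 224545
T ≈ 34.10 °C (< 100 °C, so full condensation is consistent).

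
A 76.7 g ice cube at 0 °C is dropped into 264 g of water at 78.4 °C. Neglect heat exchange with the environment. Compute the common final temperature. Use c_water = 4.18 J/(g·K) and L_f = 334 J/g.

Net heat exchanged in the isolated system is zero:
melt ice: 76.7×334 = 25618; meltwater 0→T: 76.7×4.18×T = 320.61 T; water: 1103.5(T − 78.4)
1424.1 T = 86516 − 25618 = 60898
T ≈ 42.76 °C. Since T > 0 °C, the all-ice-melts assumption holds.

T_f ≈ 42.8 °C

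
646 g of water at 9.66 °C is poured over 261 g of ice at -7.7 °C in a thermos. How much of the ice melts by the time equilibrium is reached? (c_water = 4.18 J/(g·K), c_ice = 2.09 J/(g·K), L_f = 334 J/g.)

Cooling the water to 0 °C releases 646·4.18·9.66 = 26085 J.
Warming the ice to 0 °C takes 261·2.09·7.7 = 4200.3 J, leaving 21884 J for melting.
Fully melting the ice requires m_ice L_f = 261·334 = 87174 J.
That's not enough to melt it all — equilibrium is at 0 °C with ice remaining.
Mass melted = 21884/334 ≈ 65.52 g.

m_melted ≈ 65.5 g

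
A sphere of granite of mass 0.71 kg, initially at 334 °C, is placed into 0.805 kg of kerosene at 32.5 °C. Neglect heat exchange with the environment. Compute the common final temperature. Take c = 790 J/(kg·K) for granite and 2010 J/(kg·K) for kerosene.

T_f ≈ 110.1 °C

Conservation of energy gives ΣQ = 0:
0.71·790·(T − 334) + 0.805·2010·(T − 32.5) = 0
560.9(T − 334) + 1618.1(T − 32.5) = 0
2179 T = 239927
T = 239927/2179 ≈ 110.11 °C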